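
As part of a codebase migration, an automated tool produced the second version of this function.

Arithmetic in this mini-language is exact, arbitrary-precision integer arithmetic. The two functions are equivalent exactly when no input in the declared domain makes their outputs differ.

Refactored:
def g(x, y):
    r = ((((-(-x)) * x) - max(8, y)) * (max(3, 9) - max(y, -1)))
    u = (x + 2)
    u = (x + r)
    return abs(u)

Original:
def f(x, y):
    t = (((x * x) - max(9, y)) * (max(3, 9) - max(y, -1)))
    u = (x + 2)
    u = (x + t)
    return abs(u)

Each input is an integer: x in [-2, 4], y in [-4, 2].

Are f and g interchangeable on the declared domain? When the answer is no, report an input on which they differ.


Not equivalent: x=-2, y=-4 separates them (52 vs 42).
f: t=-50, then u=0, then u=-52, then returns 52
g: r=-40, then u=0, then u=-42, then returns 42
verdict: not equivalent; witness: x=-2, y=-4


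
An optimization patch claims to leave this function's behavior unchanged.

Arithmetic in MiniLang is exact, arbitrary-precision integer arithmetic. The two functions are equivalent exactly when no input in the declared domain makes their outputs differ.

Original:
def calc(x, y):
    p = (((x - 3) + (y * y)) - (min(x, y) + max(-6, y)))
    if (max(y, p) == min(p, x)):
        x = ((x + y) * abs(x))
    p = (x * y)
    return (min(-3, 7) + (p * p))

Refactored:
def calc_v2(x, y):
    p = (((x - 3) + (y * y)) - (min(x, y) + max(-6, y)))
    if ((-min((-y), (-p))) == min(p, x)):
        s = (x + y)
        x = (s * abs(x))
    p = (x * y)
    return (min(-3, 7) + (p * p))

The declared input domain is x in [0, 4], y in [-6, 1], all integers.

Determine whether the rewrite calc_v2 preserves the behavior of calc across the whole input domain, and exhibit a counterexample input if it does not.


Behavior is preserved: although min/max/abs usage differs, local variable names differ, statement counts differ, the outputs never diverge.
Spot check at x=0, y=-4 — calc: p becomes 21; next (max(y, p) == min(p, x)) evaluates to false; next p becomes 0; next final value -3. calc_v2: p becomes 21; next ((-min((-y), (-p))) == min(p, x)) evaluates to false; next p becomes 0; next final value -3. Both give -3.
Sweeping the whole domain (40 inputs) finds no disagreement.
verdict: equivalent


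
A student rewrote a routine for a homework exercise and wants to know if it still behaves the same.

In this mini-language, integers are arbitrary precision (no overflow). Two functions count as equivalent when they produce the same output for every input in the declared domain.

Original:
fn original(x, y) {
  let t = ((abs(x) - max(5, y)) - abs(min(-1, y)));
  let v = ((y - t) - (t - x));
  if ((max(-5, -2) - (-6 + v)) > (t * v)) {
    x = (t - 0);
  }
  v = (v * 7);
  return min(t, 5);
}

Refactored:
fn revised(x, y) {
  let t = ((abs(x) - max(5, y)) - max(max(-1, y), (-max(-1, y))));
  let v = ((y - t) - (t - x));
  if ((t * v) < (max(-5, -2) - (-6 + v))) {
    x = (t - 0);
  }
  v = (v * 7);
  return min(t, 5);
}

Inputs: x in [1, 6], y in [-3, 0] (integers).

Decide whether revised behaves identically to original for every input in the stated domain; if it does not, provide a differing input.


There is a counterexample at x=1, y=-3: -7 on one side, -5 on the other.
original: t = -7; v = 12; ((max(-5, -2) - (-6 + v)) > (t * v)) -> true; x = -7; v = 84; return -7
revised: t = -5; v = 8; ((t * v) < (max(-5, -2) - (-6 + v))) -> true; x = -5; v = 56; return -5
verdict: not equivalent; witness: x=1, y=-3


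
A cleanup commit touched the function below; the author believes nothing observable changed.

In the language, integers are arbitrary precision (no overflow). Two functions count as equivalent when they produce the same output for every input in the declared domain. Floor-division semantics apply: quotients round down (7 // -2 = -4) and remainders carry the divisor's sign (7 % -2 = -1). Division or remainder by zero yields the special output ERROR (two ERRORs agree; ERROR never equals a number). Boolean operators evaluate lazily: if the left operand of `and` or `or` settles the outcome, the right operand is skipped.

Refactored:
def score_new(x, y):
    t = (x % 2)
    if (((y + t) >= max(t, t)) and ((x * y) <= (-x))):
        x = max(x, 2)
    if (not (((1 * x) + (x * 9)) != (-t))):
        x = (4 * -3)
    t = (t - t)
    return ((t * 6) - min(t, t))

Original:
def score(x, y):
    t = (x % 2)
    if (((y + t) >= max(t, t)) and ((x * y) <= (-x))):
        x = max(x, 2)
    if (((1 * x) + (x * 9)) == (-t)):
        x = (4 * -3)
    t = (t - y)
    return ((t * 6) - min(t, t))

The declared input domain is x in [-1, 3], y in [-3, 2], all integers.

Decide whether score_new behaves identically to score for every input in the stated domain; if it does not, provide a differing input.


These are not equivalent — on x=-1, y=-3 the outputs split (20 vs 0).
score: t := 1 | (((y + t) >= max(t, t)) and ((x * y) <= (-x))): false | (((1 * x) + (x * 9)) == (-t)): false | t := 4 | result 20
score_new: t := 1 | (((y + t) >= max(t, t)) and ((x * y) <= (-x))): false | (not (((1 * x) + (x * 9)) != (-t))): false | t := 0 | result 0
verdict: not equivalent; witness: x=-1, y=-3


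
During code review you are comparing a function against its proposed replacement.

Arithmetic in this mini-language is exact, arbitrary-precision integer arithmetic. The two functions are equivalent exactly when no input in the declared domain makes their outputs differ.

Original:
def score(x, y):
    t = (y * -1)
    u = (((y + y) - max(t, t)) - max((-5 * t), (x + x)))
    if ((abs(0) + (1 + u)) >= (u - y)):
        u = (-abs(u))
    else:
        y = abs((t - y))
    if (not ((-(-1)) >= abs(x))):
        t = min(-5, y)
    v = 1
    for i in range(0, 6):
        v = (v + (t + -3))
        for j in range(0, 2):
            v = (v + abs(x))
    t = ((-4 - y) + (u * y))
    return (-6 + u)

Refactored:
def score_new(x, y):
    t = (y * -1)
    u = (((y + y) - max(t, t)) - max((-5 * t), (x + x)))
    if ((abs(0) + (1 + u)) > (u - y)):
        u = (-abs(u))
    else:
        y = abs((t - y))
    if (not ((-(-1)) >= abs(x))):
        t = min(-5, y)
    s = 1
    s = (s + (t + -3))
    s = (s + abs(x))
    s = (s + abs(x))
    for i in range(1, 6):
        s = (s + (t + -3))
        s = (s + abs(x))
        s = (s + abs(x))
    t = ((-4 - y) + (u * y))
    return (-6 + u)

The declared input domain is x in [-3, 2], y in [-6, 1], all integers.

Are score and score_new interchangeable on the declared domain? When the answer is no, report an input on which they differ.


Run the pair on x=-3, y=-1.
score: t = 1; u = 2; ((abs(0) + (1 + u)) >= (u - y)) -> true; u = -2; (not ((-(-1)) >= abs(x))) -> true; t = -5; v = 1; [i=0]; v = -7; [j=0]; v = -4; [j=1]; v = -1; [i=1]; v = -9; [j=0]; v = -6; [j=1]; v = -3; [i=2]; v = -11; [j=0]; v = -8; [j=1]; v = -5; [i=3]; v = -13; [j=0]; v = -10; [j=1]; v = -7; [i=4]; v = -15; [j=0]; v = -12; [j=1]; v = -9; [i=5]; v = -17; [j=0]; v = -14; [j=1]; v = -11; t = -1; return -8
score_new: t = 1; u = 2; ((abs(0) + (1 + u)) > (u - y)) -> false; y = 2; (not ((-(-1)) >= abs(x))) -> true; t = -5; s = 1; s = -7; s = -4; s = -1; [i=1]; s = -9; s = -6; s = -3; [i=2]; s = -11; s = -8; s = -5; [i=3]; s = -13; s = -10; s = -7; [i=4]; s = -15; s = -12; s = -9; [i=5]; s = -17; s = -14; s = -11; t = -2; return -4
-8 vs -4 — the two versions disagree here.
verdict: not equivalent; witness: x=-3, y=-1


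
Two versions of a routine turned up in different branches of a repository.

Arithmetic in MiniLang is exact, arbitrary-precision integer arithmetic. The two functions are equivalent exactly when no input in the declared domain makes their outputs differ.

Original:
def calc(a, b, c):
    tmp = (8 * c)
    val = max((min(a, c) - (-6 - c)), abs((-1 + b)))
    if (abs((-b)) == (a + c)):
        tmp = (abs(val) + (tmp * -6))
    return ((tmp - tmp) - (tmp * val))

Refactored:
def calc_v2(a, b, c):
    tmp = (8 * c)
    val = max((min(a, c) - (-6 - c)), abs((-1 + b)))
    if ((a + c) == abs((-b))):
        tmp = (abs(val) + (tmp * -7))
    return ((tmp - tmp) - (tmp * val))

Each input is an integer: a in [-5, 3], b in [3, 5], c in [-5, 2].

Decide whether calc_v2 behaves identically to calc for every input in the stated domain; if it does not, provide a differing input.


Take a=1, b=3, c=2.
calc: tmp=16, then val=9, then (abs((-b)) == (a + c)) is true, then tmp=-87, then returns 783
calc_v2: tmp=16, then val=9, then ((a + c) == abs((-b))) is true, then tmp=-103, then returns 927
783 against 927: the behavior changed.
verdict: not equivalent; witness: a=1, b=3, c=2


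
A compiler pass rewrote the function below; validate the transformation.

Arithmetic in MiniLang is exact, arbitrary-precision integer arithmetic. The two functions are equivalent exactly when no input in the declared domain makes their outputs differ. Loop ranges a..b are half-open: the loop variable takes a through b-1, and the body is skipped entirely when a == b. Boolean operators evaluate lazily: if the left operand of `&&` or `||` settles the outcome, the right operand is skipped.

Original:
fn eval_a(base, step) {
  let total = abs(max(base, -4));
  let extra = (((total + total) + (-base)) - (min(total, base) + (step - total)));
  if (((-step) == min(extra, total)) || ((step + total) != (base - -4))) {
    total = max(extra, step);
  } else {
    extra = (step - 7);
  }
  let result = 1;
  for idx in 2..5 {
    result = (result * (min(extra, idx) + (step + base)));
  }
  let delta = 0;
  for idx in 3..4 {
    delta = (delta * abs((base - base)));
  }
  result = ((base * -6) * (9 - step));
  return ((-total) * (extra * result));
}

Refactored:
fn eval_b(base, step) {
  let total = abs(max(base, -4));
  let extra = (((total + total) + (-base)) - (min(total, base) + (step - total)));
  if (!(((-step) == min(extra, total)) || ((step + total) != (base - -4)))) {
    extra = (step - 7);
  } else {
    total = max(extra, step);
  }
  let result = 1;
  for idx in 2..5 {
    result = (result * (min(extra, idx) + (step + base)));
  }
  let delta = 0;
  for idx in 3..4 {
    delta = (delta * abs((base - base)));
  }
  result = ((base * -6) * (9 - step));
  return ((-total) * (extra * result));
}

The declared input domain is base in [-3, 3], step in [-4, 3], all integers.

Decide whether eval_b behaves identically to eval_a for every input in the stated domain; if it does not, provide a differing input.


Differences: boolean connective usage differs — yet all 56 inputs agree.
verdict: equivalent


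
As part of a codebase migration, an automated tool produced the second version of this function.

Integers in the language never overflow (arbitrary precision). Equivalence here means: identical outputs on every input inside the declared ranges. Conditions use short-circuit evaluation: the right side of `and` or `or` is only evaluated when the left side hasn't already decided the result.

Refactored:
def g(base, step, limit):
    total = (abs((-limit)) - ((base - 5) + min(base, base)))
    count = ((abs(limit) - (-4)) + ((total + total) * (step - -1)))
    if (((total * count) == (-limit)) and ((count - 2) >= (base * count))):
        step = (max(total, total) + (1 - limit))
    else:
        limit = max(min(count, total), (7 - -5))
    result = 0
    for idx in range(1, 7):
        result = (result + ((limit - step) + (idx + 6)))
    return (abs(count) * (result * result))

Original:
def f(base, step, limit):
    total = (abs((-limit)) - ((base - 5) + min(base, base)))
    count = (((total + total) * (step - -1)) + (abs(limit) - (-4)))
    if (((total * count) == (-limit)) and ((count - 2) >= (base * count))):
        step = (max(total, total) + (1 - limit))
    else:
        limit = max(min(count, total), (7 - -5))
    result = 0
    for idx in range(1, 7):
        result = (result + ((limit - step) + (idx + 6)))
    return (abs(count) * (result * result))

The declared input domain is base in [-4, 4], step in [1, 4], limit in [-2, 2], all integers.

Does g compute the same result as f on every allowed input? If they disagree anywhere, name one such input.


This is a faithful refactor — same computation, different form, but the computed results match everywhere.
One worked example (base=4, step=1, limit=2) — f: total=-1, then count=2, then (((total * count) == (-limit)) and ((count - 2) >= (base * count))) is false, then limit=12, then result=0, then (idx=1), then result=18, then (idx=2), then result=37, then (idx=3), then result=57, then (idx=4), then result=78, then (idx=5), then result=100, then (idx=6), then result=123, then returns 30258; g: total=-1, then count=2, then (((total * count) == (-limit)) and ((count - 2) >= (base * count))) is false, then limit=12, then result=0, then (idx=1), then result=18, then (idx=2), then result=37, then (idx=3), then result=57, then (idx=4), then result=78, then (idx=5), then result=100, then (idx=6), then result=123, then returns 30258; agreement on 30258.
Every one of the 180 inputs gives matching results.
verdict: equivalent


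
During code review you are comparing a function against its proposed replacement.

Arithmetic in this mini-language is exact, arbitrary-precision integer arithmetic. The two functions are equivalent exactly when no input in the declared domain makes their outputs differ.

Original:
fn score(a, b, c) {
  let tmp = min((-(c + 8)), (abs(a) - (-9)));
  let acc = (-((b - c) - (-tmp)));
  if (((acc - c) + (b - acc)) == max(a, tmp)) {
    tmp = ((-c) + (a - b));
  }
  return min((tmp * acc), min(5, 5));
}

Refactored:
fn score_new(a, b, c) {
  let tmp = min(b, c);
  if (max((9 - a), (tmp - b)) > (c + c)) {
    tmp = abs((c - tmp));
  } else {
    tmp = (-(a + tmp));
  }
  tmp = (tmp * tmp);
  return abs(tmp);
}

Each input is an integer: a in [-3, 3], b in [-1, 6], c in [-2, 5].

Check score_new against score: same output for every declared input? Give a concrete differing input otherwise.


Not equivalent: a=-3, b=-1, c=-2 separates them (-30 vs 0).
score: tmp := -6 | acc := 5 | (((acc - c) + (b - acc)) == max(a, tmp)): false | result -30
score_new: tmp := -2 | (max((9 - a), (tmp - b)) > (c + c)): true | tmp := 0 | tmp := 0 | result 0
verdict: not equivalent; witness: a=-3, b=-1, c=-2


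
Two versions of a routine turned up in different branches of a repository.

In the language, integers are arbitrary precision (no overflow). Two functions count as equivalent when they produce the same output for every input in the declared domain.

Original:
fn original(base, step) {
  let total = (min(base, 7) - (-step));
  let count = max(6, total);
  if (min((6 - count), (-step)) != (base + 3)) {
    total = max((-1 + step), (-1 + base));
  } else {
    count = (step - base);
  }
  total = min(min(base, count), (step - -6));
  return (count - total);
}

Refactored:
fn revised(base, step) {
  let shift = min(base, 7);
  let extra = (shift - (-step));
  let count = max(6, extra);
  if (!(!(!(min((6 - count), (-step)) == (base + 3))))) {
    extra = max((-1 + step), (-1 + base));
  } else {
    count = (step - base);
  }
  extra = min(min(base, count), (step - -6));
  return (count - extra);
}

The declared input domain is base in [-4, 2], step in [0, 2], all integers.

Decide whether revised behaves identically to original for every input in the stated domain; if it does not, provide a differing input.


Differences: boolean connective usage differs; and comparison usage differs; and statement counts differ; and local variable names differ — yet all 21 inputs agree.
verdict: equivalent


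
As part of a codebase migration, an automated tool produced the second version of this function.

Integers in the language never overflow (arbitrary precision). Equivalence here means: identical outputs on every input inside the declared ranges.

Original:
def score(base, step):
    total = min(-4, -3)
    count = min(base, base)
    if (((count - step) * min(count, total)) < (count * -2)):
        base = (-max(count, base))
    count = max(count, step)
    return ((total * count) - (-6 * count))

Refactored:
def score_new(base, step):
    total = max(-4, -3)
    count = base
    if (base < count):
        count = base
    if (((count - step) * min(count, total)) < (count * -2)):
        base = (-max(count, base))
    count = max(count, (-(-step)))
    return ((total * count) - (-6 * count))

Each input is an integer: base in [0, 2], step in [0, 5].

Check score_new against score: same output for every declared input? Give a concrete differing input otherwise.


Try base=0, step=1.
score: total becomes -4; next count becomes 0; next (((count - step) * min(count, total)) < (count * -2)) evaluates to false; next count becomes 1; next final value 2
score_new: total becomes -3; next count becomes 0; next (base < count) evaluates to false; next (((count - step) * min(count, total)) < (count * -2)) evaluates to false; next count becomes 1; next final value 3
2 != 3, so the rewrite changes behavior.
verdict: not equivalent; witness: base=0, step=1


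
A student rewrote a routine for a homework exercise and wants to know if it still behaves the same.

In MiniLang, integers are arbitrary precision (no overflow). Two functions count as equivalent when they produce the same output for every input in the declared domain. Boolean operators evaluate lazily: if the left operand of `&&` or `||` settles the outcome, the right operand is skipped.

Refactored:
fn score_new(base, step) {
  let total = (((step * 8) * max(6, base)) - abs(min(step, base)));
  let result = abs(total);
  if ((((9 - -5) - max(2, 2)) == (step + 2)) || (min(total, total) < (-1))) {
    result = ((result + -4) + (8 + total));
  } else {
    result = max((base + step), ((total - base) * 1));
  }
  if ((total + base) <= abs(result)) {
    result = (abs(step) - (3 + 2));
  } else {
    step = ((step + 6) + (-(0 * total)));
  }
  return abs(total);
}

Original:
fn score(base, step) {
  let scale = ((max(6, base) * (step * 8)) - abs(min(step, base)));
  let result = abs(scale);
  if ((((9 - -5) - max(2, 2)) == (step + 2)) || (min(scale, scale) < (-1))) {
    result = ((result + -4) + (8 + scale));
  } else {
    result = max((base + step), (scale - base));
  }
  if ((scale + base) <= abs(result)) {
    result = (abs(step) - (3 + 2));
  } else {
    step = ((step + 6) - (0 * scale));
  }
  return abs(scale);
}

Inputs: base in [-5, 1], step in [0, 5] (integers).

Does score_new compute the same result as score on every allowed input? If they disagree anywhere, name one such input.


The two are interchangeable: local variable names differ, arithmetic usage differs, constant usage differs, and every declared input agrees.
One worked example (base=-4, step=3) — score: scale = 140; result = 140; ((((9 - -5) - max(2, 2)) == (step + 2)) || (min(scale, scale) < (-1))) -> false; result = 144; ((scale + base) <= abs(result)) -> true; result = -2; return 140; score_new: total = 140; result = 140; ((((9 - -5) - max(2, 2)) == (step + 2)) || (min(total, total) < (-1))) -> false; result = 144; ((total + base) <= abs(result)) -> true; result = -2; return 140; agreement on 140.
Across all 42 domain points the two functions coincide.
verdict: equivalent


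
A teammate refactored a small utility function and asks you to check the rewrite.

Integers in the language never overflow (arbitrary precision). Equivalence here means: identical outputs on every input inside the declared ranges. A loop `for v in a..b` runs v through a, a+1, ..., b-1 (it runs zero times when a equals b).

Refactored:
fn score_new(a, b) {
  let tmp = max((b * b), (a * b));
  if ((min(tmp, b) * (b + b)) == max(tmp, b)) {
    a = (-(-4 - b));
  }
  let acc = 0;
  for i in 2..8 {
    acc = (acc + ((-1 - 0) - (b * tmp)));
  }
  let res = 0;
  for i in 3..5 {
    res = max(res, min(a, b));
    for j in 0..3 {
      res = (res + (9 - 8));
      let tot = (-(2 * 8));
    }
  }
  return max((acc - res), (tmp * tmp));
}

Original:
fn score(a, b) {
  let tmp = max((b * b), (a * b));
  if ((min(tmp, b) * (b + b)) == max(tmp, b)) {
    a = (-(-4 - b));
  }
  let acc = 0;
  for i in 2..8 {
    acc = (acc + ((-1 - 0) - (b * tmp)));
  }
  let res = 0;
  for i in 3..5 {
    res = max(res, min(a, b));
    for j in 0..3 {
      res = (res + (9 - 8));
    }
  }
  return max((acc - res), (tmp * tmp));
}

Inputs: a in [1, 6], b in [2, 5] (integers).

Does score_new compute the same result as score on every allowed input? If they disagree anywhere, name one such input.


Changes here: statement counts differ, arithmetic usage differs, constant usage differs, local variable names differ; the full 24-point sweep finds no disagreement.
verdict: equivalent


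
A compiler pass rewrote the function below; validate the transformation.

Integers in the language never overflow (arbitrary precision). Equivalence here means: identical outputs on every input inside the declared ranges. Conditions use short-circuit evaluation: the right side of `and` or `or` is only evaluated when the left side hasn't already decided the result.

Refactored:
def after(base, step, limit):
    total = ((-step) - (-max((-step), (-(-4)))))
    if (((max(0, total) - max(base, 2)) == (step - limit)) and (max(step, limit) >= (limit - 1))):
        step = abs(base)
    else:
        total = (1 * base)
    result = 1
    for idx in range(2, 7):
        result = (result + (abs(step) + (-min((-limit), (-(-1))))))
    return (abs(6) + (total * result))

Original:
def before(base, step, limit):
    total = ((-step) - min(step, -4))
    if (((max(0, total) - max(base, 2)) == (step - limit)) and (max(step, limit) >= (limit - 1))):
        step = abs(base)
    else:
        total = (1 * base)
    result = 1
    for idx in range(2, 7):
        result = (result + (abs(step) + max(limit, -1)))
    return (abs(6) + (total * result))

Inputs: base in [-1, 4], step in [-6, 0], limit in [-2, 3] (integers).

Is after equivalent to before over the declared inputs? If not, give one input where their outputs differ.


Behavior is preserved: although same computation, different form, the outputs never diverge.
One worked example (base=1, step=-2, limit=-2) — before: total = 6; (((max(0, total) - max(base, 2)) == (step - limit)) and (max(step, limit) >= (limit - 1))) -> false; total = 1; result = 1; [idx=2]; result = 2; [idx=3]; result = 3; [idx=4]; result = 4; [idx=5]; result = 5; [idx=6]; result = 6; return 12; after: total = 6; (((max(0, total) - max(base, 2)) == (step - limit)) and (max(step, limit) >= (limit - 1))) -> false; total = 1; result = 1; [idx=2]; result = 2; [idx=3]; result = 3; [idx=4]; result = 4; [idx=5]; result = 5; [idx=6]; result = 6; return 12; agreement on 12.
An exhaustive pass over the 252 declared inputs shows identical outputs.
verdict: equivalent


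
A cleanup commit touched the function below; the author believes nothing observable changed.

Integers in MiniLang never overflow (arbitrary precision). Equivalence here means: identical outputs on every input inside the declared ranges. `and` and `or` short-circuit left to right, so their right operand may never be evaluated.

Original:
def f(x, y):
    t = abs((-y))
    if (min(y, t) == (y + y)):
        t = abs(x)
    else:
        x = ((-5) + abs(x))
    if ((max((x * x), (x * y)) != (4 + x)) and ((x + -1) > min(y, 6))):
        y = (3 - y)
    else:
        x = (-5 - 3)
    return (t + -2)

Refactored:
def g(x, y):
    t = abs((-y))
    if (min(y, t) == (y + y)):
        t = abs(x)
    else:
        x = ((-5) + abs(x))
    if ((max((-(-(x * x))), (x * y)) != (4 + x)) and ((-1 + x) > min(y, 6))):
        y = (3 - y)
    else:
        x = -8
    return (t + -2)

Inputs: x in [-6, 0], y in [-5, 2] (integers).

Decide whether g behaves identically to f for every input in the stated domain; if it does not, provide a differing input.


Changes here: arithmetic usage differs, constant usage differs; the full 56-point sweep finds no disagreement.
verdict: equivalent


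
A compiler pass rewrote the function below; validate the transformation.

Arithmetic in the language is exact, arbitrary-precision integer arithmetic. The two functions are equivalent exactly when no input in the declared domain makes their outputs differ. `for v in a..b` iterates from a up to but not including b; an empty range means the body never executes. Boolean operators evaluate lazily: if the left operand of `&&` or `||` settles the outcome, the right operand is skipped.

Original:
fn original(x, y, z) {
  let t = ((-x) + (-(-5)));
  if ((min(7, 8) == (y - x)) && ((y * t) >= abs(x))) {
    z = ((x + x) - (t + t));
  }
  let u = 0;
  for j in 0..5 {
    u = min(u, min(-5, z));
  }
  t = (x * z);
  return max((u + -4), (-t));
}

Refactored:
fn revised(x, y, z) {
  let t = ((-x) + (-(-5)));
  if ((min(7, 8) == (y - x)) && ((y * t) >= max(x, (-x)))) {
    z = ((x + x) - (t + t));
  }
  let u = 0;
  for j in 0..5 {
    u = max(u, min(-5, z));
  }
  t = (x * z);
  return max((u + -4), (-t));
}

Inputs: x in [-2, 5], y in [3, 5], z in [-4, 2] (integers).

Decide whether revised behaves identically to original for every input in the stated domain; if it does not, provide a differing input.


The rewrite breaks on x=-2, y=3, z=-4, where the results are -8 and -4.
original: t=7, then ((min(7, 8) == (y - x)) && ((y * t) >= abs(x))) is false, then u=0, then (j=0), then u=-5, then (j=1), then u=-5, then (j=2), then u=-5, then (j=3), then u=-5, then (j=4), then u=-5, then t=8, then returns -8
revised: t=7, then ((min(7, 8) == (y - x)) && ((y * t) >= max(x, (-x)))) is false, then u=0, then (j=0), then u=0, then (j=1), then u=0, then (j=2), then u=0, then (j=3), then u=0, then (j=4), then u=0, then t=8, then returns -4
verdict: not equivalent; witness: x=-2, y=3, z=-4


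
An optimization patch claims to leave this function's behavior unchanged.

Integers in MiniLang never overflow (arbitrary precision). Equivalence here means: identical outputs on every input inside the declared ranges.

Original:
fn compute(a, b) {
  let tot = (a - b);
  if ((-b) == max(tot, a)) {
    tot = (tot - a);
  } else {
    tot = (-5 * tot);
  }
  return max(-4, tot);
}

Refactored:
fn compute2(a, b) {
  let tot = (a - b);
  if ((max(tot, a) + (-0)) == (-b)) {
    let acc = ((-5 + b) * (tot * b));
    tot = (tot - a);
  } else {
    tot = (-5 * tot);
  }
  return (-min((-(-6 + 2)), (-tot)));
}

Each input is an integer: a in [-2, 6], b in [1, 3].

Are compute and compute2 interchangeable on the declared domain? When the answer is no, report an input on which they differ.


Side by side, the visible changes include: statement counts differ, constant usage differs, min/max/abs usage differs, arithmetic usage differs, local variable names differ.
Tracing a=3, b=2: compute: tot := 1 | ((-b) == max(tot, a)): false | tot := -5 | result -4 | compute2: tot := 1 | ((max(tot, a) + (-0)) == (-b)): false | tot := -5 | result -4 — matching result -4.
An exhaustive pass over the 27 declared inputs shows identical outputs.
verdict: equivalent


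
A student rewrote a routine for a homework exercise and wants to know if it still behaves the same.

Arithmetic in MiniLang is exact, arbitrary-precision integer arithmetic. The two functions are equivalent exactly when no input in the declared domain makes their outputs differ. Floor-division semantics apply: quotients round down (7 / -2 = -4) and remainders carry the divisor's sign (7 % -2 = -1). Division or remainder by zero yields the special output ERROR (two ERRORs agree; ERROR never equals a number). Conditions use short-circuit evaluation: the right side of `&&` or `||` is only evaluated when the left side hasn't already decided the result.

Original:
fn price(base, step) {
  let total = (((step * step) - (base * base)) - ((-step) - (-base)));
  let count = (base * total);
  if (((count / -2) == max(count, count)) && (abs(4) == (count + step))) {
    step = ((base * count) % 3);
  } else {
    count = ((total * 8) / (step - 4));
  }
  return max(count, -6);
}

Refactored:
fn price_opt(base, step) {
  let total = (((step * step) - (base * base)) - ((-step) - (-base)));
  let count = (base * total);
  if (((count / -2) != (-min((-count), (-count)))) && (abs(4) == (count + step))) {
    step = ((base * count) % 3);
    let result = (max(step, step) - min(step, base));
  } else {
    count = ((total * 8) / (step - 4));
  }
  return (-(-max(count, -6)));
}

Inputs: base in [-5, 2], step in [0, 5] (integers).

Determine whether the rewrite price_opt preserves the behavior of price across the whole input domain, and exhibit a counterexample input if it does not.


There is a counterexample at base=-5, step=4: 0 on one side, ERROR on the other.
price: total = 0; count = 0; (((count / -2) == max(count, count)) && (abs(4) == (count + step))) -> true; step = 0; return 0
price_opt: total = 0; count = 0; (((count / -2) != (-min((-count), (-count)))) && (abs(4) == (count + step))) -> false; division by zero -> ERROR
verdict: not equivalent; witness: base=-5, step=4


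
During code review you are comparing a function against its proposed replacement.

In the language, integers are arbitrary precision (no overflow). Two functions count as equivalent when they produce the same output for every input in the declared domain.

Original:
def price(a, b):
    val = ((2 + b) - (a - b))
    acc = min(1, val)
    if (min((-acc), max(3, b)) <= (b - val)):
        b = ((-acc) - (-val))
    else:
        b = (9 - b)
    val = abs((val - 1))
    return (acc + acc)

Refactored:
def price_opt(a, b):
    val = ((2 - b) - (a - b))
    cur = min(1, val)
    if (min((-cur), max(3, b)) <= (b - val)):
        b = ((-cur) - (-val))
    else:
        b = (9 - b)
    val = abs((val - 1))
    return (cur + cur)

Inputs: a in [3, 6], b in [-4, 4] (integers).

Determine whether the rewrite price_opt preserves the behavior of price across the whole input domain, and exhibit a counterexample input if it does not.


These are not equivalent — on a=3, b=-4 the outputs split (-18 vs -2).
price: val = -9; acc = -9; (min((-acc), max(3, b)) <= (b - val)) -> true; b = 0; val = 10; return -18
price_opt: val = -1; cur = -1; (min((-cur), max(3, b)) <= (b - val)) -> false; b = 13; val = 2; return -2
verdict: not equivalent; witness: a=3, b=-4


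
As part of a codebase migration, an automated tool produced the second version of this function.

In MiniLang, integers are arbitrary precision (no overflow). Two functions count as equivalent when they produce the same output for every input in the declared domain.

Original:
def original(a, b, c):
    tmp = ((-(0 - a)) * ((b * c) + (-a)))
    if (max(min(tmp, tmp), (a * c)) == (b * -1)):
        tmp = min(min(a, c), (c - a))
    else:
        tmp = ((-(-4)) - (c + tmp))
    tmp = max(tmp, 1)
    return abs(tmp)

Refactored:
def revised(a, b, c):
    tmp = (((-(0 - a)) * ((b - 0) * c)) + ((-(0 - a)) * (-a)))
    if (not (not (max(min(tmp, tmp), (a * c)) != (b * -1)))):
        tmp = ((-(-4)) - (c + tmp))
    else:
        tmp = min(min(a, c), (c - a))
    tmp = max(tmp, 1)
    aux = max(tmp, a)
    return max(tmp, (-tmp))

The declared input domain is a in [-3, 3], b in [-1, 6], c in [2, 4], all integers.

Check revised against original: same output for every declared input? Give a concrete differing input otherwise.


Changes here: constant usage differs, plus statement counts differ, plus local variable names differ, plus min/max/abs usage differs, plus boolean connective usage differs, plus arithmetic usage differs, plus comparison usage differs; the full 168-point sweep finds no disagreement.
verdict: equivalent


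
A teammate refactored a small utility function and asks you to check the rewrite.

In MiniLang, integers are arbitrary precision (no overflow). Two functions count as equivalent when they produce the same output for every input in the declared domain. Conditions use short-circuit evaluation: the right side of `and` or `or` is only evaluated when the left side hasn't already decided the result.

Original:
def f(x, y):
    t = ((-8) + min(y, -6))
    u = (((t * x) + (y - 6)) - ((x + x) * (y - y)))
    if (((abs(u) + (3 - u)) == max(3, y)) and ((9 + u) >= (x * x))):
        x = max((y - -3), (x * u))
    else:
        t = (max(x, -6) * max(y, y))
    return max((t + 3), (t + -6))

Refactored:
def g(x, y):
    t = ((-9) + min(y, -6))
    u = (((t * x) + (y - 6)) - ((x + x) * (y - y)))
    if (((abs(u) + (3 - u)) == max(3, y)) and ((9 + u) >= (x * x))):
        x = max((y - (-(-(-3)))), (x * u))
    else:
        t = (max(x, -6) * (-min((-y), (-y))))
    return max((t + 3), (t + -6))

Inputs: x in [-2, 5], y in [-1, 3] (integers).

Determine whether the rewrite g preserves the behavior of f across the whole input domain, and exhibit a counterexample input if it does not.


Take x=-2, y=-1.
f: t := -14 | u := 21 | (((abs(u) + (3 - u)) == max(3, y)) and ((9 + u) >= (x * x))): true | x := 2 | result -11
g: t := -15 | u := 23 | (((abs(u) + (3 - u)) == max(3, y)) and ((9 + u) >= (x * x))): true | x := 2 | result -12
-11 != -12, so the rewrite changes behavior.
verdict: not equivalent; witness: x=-2, y=-1


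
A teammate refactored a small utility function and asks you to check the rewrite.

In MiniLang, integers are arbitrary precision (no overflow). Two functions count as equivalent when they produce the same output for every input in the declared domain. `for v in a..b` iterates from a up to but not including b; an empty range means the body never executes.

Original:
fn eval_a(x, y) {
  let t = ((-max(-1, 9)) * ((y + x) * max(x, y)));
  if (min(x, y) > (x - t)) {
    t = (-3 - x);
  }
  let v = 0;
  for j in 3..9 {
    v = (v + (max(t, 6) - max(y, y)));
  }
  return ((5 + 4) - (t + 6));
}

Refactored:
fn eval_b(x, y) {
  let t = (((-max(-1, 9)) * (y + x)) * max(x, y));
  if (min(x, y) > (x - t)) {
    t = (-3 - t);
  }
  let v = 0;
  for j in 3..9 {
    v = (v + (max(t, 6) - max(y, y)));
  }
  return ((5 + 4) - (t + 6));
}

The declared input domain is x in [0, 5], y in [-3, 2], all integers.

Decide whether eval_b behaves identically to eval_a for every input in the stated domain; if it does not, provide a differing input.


These are not equivalent — on x=1, y=-3 the outputs split (7 vs 24).
eval_a: t := 18 | (min(x, y) > (x - t)): true | t := -4 | v := 0 | iter j=3: | v := 9 | iter j=4: | v := 18 | iter j=5: | v := 27 | iter j=6: | v := 36 | iter j=7: | v := 45 | iter j=8: | v := 54 | result 7
eval_b: t := 18 | (min(x, y) > (x - t)): true | t := -21 | v := 0 | iter j=3: | v := 9 | iter j=4: | v := 18 | iter j=5: | v := 27 | iter j=6: | v := 36 | iter j=7: | v := 45 | iter j=8: | v := 54 | result 24
verdict: not equivalent; witness: x=1, y=-3


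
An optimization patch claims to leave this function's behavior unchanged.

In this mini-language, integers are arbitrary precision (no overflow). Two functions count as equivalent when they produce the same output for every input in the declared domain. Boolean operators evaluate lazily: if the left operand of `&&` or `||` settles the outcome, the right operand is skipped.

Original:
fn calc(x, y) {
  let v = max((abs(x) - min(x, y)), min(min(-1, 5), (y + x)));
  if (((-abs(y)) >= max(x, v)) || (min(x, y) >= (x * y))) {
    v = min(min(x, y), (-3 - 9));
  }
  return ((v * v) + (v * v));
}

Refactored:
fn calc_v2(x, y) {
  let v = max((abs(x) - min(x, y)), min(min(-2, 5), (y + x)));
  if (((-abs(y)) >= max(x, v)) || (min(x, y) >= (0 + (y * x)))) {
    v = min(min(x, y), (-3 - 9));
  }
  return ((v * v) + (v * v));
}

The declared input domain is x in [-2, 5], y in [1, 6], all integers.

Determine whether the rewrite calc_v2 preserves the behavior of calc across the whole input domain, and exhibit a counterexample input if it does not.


The edit looks behavioral (`-1` became `-2`), but over these ranges it never changes the outcome; all 48 inputs agree.
verdict: equivalent


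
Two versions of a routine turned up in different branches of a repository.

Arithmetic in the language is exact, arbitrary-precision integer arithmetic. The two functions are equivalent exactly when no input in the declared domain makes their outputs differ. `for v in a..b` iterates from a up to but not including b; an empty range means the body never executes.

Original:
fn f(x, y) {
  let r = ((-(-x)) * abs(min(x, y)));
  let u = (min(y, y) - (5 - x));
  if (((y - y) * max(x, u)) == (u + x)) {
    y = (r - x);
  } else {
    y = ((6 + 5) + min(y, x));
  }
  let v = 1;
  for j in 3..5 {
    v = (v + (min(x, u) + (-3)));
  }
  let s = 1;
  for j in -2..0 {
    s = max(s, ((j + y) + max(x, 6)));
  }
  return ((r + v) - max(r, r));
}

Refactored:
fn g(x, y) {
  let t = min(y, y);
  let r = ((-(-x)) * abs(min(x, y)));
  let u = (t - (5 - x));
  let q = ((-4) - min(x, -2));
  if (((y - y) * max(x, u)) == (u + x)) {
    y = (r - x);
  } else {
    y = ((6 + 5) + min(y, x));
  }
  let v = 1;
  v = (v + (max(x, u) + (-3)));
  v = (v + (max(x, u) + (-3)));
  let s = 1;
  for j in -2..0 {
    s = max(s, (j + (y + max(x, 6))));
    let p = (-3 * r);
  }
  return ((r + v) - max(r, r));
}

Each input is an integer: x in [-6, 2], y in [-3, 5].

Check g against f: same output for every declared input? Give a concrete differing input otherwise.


These are not equivalent — on x=-6, y=-3 the outputs split (-33 vs -17).
f: r = -36; u = -14; (((y - y) * max(x, u)) == (u + x)) -> false; y = 5; v = 1; [j=3]; v = -16; [j=4]; v = -33; s = 1; [j=-2]; s = 9; [j=-1]; s = 10; return -33
g: t = -3; r = -36; u = -14; q = 2; (((y - y) * max(x, u)) == (u + x)) -> false; y = 5; v = 1; v = -8; v = -17; s = 1; [j=-2]; s = 9; p = 108; [j=-1]; s = 10; p = 108; return -17
verdict: not equivalent; witness: x=-6, y=-3


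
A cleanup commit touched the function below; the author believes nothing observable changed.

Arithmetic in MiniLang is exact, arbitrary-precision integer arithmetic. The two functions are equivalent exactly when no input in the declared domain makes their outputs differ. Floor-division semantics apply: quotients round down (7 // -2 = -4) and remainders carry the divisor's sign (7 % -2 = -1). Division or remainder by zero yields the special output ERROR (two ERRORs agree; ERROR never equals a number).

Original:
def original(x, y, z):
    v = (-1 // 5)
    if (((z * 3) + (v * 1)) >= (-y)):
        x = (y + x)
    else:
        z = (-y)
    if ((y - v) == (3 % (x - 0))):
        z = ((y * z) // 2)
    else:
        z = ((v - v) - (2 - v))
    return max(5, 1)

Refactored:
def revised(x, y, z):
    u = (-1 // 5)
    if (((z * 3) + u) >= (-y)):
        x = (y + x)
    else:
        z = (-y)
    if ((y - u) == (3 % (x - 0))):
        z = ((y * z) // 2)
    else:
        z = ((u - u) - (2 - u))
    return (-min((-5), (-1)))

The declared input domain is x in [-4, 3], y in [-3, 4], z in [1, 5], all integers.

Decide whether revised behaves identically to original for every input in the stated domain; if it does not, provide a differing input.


Differences: local variable names differ; min/max/abs usage differs; arithmetic usage differs; constant usage differs — yet all 320 inputs agree.
verdict: equivalent


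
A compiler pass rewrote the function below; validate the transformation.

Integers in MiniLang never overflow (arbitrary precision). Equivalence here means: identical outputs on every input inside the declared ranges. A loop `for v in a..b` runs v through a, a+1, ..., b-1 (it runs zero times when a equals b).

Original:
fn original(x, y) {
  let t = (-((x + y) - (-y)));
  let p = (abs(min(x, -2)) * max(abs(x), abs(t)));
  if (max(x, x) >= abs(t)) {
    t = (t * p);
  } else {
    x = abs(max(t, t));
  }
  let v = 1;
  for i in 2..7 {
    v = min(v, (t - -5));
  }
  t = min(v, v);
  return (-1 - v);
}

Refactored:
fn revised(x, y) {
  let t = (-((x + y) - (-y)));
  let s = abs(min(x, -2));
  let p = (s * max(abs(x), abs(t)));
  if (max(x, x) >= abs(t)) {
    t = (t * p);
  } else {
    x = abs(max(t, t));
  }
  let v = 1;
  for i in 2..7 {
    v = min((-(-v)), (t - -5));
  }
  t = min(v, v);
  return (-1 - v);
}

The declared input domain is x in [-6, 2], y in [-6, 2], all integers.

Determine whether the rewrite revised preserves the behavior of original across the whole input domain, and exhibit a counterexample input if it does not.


The two are interchangeable: statement counts differ; also local variable names differ, and every declared input agrees.
Spot check at x=-3, y=-1 — original: t becomes 5; next p becomes 15; next (max(x, x) >= abs(t)) evaluates to false; next x becomes 5; next v becomes 1; next at i=2:; next v becomes 1; next at i=3:; next v becomes 1; next at i=4:; next v becomes 1; next at i=5:; next v becomes 1; next at i=6:; next v becomes 1; next t becomes 1; next final value -2. revised: t becomes 5; next s becomes 3; next p becomes 15; next (max(x, x) >= abs(t)) evaluates to false; next x becomes 5; next v becomes 1; next at i=2:; next v becomes 1; next at i=3:; next v becomes 1; next at i=4:; next v becomes 1; next at i=5:; next v becomes 1; next at i=6:; next v becomes 1; next t becomes 1; next final value -2. Both give -2.
Across all 81 domain points the two functions coincide.
verdict: equivalent
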